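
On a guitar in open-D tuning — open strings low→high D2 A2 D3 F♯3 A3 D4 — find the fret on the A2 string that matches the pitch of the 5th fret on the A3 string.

17

Fret 5 on A3 is MIDI 57 + 5 = 62 (D4). On the A2 string (open MIDI 45), that pitch is 62 − 45 = fret 17.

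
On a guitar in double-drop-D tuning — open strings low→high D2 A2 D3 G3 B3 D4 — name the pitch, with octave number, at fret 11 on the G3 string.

F#4

Each fret is one semitone, so G3 + 11 = F#4.
(Equivalently spelled Gb4.)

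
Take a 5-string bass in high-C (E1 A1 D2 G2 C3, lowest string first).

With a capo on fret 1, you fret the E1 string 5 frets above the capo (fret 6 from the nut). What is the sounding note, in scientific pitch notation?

A#1

The capo raises the open E1 by 1 semitone to F1; fretting 5 more gives E1 + 1 + 5 = E1 + 6 semitones = A#1.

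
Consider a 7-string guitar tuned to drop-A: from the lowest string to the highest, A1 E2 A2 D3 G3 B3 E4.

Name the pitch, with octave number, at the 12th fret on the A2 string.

A3

The open A2 string plus 12 semitones: A–A#–B–C–…–G–G#–A.
The walk passes from B into C once, so the octave number goes from 2 to 3.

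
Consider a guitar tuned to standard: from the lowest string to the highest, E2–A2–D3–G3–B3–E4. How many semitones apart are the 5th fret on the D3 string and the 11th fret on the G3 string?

D3 at fret 5 → G3 (MIDI 55); G3 at fret 11 → F#4 (MIDI 66).
55 − 66 = -11, so the two pitches are 11 semitones apart, with F#4 the higher.

11 semitones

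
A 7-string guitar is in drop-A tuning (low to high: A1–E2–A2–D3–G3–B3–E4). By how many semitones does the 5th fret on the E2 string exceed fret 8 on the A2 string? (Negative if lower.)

-8 semitones

E2 at fret 5 → A2 (MIDI 45); A2 at fret 8 → F3 (MIDI 53).
45 − 53 = -8, so the two pitches are 8 semitones apart.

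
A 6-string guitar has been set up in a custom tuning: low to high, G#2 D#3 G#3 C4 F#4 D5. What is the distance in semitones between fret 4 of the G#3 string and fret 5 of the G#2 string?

11 semitones

G#3 at fret 4 → C4 (MIDI 60); G#2 at fret 5 → C#3 (MIDI 49).
60 − 49 = 11, so the two pitches are 11 semitones apart, with C4 the higher.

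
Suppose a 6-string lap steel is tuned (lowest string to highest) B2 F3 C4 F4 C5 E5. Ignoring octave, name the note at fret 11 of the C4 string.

B

The open C4 string plus 11 semitones: C–C#–D–D#–…–A–A#–B.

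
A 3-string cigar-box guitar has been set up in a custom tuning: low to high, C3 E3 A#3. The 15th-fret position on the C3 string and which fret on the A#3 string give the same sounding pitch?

5

Fret 15 on C3 is MIDI 48 + 15 = 63 (D#4). On the A#3 string (open MIDI 58), that pitch is 63 − 58 = fret 5.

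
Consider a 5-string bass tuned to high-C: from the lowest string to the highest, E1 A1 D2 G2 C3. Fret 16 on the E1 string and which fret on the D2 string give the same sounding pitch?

Fret 16 on E1 is MIDI 28 + 16 = 44 (G#2). On the D2 string (open MIDI 38), that pitch is 44 − 38 = fret 6.

6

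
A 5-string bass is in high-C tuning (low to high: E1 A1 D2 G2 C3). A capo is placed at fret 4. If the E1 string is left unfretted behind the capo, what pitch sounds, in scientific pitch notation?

The capo raises the open E1 by 4 semitones to G#1; fretting 0 more gives E1 + 4 + 0 = E1 + 4 semitones = G#1.

G#1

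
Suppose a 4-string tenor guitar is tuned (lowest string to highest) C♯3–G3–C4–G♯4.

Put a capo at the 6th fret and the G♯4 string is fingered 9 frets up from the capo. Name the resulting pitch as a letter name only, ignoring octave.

The capo raises the open G♯4 by 6 semitones to D5; fretting 9 more gives G♯4 + 6 + 9 = G♯4 + 15 semitones, landing on B.

B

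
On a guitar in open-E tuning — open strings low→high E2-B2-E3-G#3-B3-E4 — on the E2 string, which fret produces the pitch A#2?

A#2 is 6 semitones above the open E2 (E–F–F#–G–G#–A–A#), so it sits at fret 6.

6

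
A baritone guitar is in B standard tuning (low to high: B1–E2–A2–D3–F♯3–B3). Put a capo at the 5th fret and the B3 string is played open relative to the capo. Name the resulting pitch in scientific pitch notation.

E4

The capo raises the open B3 by 5 semitones to E4; fretting 0 more gives B3 + 5 + 0 = B3 + 5 semitones = E4.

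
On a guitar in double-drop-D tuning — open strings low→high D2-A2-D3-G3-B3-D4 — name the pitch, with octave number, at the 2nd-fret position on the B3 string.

Each fret is one semitone, so B3 + 2 = C#4.
(Equivalently spelled Db4.)

C#4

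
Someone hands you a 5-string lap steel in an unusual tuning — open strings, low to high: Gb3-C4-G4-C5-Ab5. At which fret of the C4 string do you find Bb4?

Bb4 is 10 semitones above the open C4 (C–Db–D–Eb–…–Ab–A–Bb), so it sits at fret 10.

10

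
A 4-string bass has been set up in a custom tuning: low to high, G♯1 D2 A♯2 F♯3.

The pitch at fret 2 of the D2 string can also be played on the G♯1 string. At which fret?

Fret 2 on D2 is MIDI 38 + 2 = 40 (E2). On the G♯1 string (open MIDI 32), that pitch is 40 − 32 = fret 8.

8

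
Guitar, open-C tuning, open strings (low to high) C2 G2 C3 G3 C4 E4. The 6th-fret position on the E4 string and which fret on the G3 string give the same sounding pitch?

15

E4 at fret 6 is E4 + 6 semitones = A#4.
The open G3 string is 9 semitones below the open E4, so the same pitch on the G3 string lies at fret 6 + 9 = 15.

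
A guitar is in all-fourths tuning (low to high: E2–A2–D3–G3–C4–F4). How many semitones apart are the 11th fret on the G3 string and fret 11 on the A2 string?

G3 at fret 11 → F#4 (MIDI 66); A2 at fret 11 → G#3 (MIDI 56).
66 − 56 = 10, so the two pitches are 10 semitones apart, with F#4 the higher.

10 semitones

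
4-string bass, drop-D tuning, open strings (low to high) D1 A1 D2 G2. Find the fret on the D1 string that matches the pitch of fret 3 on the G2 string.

20

G2 at fret 3 is G2 + 3 semitones = A#2.
The open D1 string is 17 semitones below the open G2, so the same pitch on the D1 string lies at fret 3 + 17 = 20.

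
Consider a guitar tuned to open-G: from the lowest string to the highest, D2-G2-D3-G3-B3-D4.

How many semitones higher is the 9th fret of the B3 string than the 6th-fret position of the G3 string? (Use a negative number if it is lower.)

B3 at fret 9 → G#4 (MIDI 68); G3 at fret 6 → C#4 (MIDI 61).
68 − 61 = 7, so the two pitches are 7 semitones apart.

7 semitones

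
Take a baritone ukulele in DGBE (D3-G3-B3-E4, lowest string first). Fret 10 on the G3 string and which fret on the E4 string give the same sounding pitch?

G3 at fret 10 is G3 + 10 semitones = F4.
The open E4 string is 9 semitones above the open G3, so the same pitch on the E4 string lies at fret 10 − 9 = 1.

1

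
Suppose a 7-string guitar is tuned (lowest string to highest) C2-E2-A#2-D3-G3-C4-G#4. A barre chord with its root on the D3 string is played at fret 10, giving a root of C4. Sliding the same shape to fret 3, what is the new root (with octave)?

Moving from fret 10 to fret 3 shifts the root by -7 semitones.
C4 down 7 semitones is F3.

F3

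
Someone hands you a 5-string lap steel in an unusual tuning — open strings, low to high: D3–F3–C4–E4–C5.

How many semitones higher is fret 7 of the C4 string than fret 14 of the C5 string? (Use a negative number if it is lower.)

-19 semitones

C4 at fret 7 → G4 (MIDI 67); C5 at fret 14 → D6 (MIDI 86).
67 − 86 = -19, so the two pitches are 19 semitones apart.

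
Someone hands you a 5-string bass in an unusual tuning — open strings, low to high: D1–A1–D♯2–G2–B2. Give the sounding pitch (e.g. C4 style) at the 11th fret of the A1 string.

The open A1 string plus 11 semitones: A–A#–B–C–…–F#–G–G#.
The walk passes from B into C once, so the octave number goes from 1 to 2.
(Equivalently spelled A♭2.)

G♯2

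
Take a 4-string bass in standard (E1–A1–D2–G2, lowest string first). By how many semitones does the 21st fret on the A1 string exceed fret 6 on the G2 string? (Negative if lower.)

5 semitones

A1 at fret 21 → F#3 (MIDI 54); G2 at fret 6 → C#3 (MIDI 49).
54 − 49 = 5, so the two pitches are 5 semitones apart.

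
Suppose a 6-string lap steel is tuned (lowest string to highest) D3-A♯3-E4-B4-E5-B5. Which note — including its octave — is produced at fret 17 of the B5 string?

E7

Each fret is one semitone, so B5 + 17 = E7.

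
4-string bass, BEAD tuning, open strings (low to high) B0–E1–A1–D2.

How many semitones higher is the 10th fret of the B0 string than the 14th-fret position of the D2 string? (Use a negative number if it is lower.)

B0 at fret 10 → A1 (MIDI 33); D2 at fret 14 → E3 (MIDI 52).
33 − 52 = -19, so the two pitches are 19 semitones apart.

-19 semitones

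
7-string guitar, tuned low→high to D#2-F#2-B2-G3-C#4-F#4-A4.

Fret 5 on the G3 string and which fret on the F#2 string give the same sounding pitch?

G3 at fret 5 is G3 + 5 semitones = C4.
The open F#2 string is 13 semitones below the open G3, so the same pitch on the F#2 string lies at fret 5 + 13 = 18.

18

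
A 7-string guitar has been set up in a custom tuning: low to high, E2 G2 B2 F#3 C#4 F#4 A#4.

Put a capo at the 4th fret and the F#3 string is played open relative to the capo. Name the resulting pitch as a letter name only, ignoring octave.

The capo raises the open F#3 by 4 semitones to A#3; fretting 0 more gives F#3 + 4 + 0 = F#3 + 4 semitones, landing on A#.
(Also written Bb.)

A#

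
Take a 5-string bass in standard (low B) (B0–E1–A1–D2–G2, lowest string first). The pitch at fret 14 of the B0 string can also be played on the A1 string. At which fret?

B0 at fret 14 is B0 + 14 semitones = C#2.
The open A1 string is 10 semitones above the open B0, so the same pitch on the A1 string lies at fret 14 − 10 = 4.

4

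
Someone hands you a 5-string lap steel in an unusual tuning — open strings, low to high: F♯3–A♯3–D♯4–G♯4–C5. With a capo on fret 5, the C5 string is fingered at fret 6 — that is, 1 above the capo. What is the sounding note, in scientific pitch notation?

F♯5

The capo raises the open C5 by 5 semitones to F5; fretting 1 more gives C5 + 5 + 1 = C5 + 6 semitones = F♯5.
(Also written G♭.)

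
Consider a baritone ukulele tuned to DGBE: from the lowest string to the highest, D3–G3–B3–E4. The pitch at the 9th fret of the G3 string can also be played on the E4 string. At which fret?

Fret 9 on G3 is MIDI 55 + 9 = 64 (E4). On the E4 string (open MIDI 64), that pitch is 64 − 64 = fret 0.

0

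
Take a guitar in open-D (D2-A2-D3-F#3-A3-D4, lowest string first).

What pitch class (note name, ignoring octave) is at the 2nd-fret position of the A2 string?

B

A2 is MIDI 45. Adding 2 gives 47; 47 mod 12 = 11, i.e. B.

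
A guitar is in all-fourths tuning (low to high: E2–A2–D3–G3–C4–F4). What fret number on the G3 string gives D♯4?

D♯4 is 8 semitones above the open G3 (G–G#–A–A#–B–C–C#–D–D#), so it sits at fret 8.

8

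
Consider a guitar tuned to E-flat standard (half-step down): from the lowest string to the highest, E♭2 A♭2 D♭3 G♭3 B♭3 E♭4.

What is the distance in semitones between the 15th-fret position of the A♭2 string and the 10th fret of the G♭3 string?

A♭2 at fret 15 → B3 (MIDI 59); G♭3 at fret 10 → E4 (MIDI 64).
59 − 64 = -5, so the two pitches are 5 semitones apart, with E4 the higher.

5 semitones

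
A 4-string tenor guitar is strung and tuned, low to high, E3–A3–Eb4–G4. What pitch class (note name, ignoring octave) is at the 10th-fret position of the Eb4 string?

Each fret is one semitone, so Eb4 + 10 = Db.
(Equivalently spelled C#.)

Db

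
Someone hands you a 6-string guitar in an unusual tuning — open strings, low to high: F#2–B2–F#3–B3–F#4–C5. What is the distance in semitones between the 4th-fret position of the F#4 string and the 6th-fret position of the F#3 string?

10 semitones

F#4 at fret 4 → A#4 (MIDI 70); F#3 at fret 6 → C4 (MIDI 60).
70 − 60 = 10, so the two pitches are 10 semitones apart, with A#4 the higher.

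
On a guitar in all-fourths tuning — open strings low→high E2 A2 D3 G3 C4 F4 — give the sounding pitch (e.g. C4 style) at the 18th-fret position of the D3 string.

G#4

Each fret is one semitone, so D3 + 18 = G#4.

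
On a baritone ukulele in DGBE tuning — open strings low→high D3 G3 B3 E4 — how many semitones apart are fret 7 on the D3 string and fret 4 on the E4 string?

11 semitones

D3 at fret 7 → A3 (MIDI 57); E4 at fret 4 → G#4 (MIDI 68).
57 − 68 = -11, so the two pitches are 11 semitones apart, with G#4 the higher.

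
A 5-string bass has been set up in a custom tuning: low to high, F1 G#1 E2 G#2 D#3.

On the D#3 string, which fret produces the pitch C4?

C4 is 9 semitones above the open D#3 (D#–E–F–F#–G–G#–A–A#–B–C), so it sits at fret 9.

9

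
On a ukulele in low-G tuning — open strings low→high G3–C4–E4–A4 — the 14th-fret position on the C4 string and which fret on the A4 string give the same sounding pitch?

Fret 14 on C4 is MIDI 60 + 14 = 74 (D5). On the A4 string (open MIDI 69), that pitch is 74 − 69 = fret 5.

5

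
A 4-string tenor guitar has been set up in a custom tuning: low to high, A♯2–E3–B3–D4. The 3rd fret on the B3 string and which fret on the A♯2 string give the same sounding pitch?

Fret 3 on B3 is MIDI 59 + 3 = 62 (D4). On the A♯2 string (open MIDI 46), that pitch is 62 − 46 = fret 16.

16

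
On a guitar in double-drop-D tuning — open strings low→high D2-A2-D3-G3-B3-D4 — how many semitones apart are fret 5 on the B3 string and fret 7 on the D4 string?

5 semitones

B3 at fret 5 → E4 (MIDI 64); D4 at fret 7 → A4 (MIDI 69).
64 − 69 = -5, so the two pitches are 5 semitones apart, with A4 the higher.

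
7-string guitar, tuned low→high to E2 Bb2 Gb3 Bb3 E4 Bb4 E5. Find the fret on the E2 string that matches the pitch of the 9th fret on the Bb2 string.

15

Fret 9 on Bb2 is MIDI 46 + 9 = 55 (G3). On the E2 string (open MIDI 40), that pitch is 55 − 40 = fret 15.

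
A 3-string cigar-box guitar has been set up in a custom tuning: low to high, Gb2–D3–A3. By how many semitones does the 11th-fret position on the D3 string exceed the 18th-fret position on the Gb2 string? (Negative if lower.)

1 semitone

D3 at fret 11 → Db4 (MIDI 61); Gb2 at fret 18 → C4 (MIDI 60).
61 − 60 = 1, so the two pitches are 1 semitone apart.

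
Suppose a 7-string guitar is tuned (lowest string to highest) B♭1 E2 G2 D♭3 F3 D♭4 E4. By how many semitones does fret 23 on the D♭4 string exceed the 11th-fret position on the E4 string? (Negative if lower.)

D♭4 at fret 23 → C6 (MIDI 84); E4 at fret 11 → E♭5 (MIDI 75).
84 − 75 = 9, so the two pitches are 9 semitones apart.

9 semitones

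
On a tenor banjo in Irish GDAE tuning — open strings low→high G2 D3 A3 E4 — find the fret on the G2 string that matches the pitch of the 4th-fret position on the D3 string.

Fret 4 on D3 is MIDI 50 + 4 = 54 (F♯3). On the G2 string (open MIDI 43), that pitch is 54 − 43 = fret 11.

11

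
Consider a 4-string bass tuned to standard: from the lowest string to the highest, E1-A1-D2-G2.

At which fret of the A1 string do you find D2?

D2 is 5 semitones above the open A1 (A–A#–B–C–C#–D), so it sits at fret 5.

5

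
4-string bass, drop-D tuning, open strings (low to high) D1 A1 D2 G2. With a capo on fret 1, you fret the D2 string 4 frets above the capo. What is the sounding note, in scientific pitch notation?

G2

The capo raises the open D2 by 1 semitone to D#2; fretting 4 more gives D2 + 1 + 4 = D2 + 5 semitones = G2.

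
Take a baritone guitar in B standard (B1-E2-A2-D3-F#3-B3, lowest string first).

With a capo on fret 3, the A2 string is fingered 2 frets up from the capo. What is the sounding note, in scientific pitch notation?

The capo raises the open A2 by 3 semitones to C3; fretting 2 more gives A2 + 3 + 2 = A2 + 5 semitones = D3.

D3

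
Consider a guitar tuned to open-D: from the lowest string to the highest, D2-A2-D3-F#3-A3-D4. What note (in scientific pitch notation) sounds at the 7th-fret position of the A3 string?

E4

The open A3 string plus 7 semitones: A–A#–B–C–C#–D–D#–E.
The walk passes from B into C once, so the octave number goes from 3 to 4.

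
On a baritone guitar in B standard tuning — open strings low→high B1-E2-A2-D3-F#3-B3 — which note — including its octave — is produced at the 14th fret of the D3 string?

Each fret is one semitone, so D3 + 14 = E4.

E4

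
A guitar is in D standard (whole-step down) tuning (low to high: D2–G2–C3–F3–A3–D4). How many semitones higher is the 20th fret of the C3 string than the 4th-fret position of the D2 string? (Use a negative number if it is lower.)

C3 at fret 20 → G♯4 (MIDI 68); D2 at fret 4 → F♯2 (MIDI 42).
68 − 42 = 26, so the two pitches are 26 semitones apart.

26 semitones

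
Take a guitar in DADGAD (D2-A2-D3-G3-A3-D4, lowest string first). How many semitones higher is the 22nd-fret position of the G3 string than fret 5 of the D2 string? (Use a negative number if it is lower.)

G3 at fret 22 → F5 (MIDI 77); D2 at fret 5 → G2 (MIDI 43).
77 − 43 = 34, so the two pitches are 34 semitones apart.

34 semitones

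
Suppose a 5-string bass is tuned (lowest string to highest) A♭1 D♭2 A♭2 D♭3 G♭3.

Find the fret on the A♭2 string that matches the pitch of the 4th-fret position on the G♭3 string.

Fret 4 on G♭3 is MIDI 54 + 4 = 58 (B♭3). On the A♭2 string (open MIDI 44), that pitch is 58 − 44 = fret 14.

14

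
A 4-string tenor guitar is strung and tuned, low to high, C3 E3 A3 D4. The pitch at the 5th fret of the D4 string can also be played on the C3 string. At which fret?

19

D4 at fret 5 is D4 + 5 semitones = G4.
The open C3 string is 14 semitones below the open D4, so the same pitch on the C3 string lies at fret 5 + 14 = 19.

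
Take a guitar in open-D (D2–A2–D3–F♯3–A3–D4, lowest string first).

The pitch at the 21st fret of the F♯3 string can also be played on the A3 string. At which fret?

18

F♯3 at fret 21 is F♯3 + 21 semitones = D♯5.
The open A3 string is 3 semitones above the open F♯3, so the same pitch on the A3 string lies at fret 21 − 3 = 18.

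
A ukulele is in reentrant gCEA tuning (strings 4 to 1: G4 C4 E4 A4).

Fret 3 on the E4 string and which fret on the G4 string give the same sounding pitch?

0

Fret 3 on E4 is MIDI 64 + 3 = 67 (G4). On the G4 string (open MIDI 67), that pitch is 67 − 67 = fret 0.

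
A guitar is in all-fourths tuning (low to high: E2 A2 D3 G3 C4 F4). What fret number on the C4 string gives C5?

C5 is 12 semitones above the open C4 (C–C#–D–D#–…–A#–B–C), so it sits at fret 12.

12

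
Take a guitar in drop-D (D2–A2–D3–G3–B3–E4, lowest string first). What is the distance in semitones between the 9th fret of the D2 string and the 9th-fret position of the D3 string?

D2 at fret 9 → B2 (MIDI 47); D3 at fret 9 → B3 (MIDI 59).
47 − 59 = -12, so the two pitches are 12 semitones apart, with B3 the higher.

12 semitones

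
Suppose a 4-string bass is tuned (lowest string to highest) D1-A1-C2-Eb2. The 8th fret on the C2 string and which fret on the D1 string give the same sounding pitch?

18

C2 at fret 8 is C2 + 8 semitones = Ab2.
The open D1 string is 10 semitones below the open C2, so the same pitch on the D1 string lies at fret 8 + 10 = 18.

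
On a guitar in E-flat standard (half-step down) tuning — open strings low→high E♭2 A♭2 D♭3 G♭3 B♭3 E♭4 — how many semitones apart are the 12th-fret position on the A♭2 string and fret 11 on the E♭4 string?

18 semitones

A♭2 at fret 12 → A♭3 (MIDI 56); E♭4 at fret 11 → D5 (MIDI 74).
56 − 74 = -18, so the two pitches are 18 semitones apart, with D5 the higher.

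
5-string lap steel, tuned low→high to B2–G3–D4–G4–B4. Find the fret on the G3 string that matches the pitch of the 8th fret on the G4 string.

20

Fret 8 on G4 is MIDI 67 + 8 = 75 (D#5). On the G3 string (open MIDI 55), that pitch is 75 − 55 = fret 20.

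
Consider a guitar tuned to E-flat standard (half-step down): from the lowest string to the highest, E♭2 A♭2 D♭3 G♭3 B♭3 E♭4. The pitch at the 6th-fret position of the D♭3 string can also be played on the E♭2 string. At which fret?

16

D♭3 at fret 6 is D♭3 + 6 semitones = G3.
The open E♭2 string is 10 semitones below the open D♭3, so the same pitch on the E♭2 string lies at fret 6 + 10 = 16.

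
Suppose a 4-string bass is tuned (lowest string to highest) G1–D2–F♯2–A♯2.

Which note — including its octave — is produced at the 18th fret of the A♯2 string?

E4

Each fret is one semitone, so A♯2 + 18 = E4.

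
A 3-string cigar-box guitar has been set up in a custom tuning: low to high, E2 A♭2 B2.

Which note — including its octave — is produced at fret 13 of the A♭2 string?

A3

A♭2 is MIDI 44. Adding 13 gives 57, which is A3.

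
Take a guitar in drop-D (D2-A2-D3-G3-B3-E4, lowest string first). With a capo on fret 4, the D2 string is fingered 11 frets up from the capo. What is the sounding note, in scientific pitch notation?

F3

The capo raises the open D2 by 4 semitones to F#2; fretting 11 more gives D2 + 4 + 11 = D2 + 15 semitones = F3.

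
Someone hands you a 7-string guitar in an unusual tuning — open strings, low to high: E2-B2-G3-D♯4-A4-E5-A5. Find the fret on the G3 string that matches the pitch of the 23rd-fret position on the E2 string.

8

Fret 23 on E2 is MIDI 40 + 23 = 63 (D♯4). On the G3 string (open MIDI 55), that pitch is 63 − 55 = fret 8.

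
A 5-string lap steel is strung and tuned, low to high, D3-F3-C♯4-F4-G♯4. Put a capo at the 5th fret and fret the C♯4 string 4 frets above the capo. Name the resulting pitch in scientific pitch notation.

The capo raises the open C♯4 by 5 semitones to F♯4; fretting 4 more gives C♯4 + 5 + 4 = C♯4 + 9 semitones = A♯4.

A♯4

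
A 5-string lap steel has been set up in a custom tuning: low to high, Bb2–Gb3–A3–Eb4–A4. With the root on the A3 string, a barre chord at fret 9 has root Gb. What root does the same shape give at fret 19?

E

Moving from fret 9 to fret 19 shifts the root by 10 semitones.
Gb up 10 semitones is E.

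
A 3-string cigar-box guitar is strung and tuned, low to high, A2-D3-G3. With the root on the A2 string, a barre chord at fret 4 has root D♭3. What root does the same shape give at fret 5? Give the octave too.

Moving from fret 4 to fret 5 shifts the root by 1 semitone.
D♭3 up 1 semitone is D3.

D3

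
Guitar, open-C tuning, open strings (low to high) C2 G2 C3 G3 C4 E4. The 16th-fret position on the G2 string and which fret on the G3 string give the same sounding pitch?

G2 at fret 16 is G2 + 16 semitones = B3.
The open G3 string is 12 semitones above the open G2, so the same pitch on the G3 string lies at fret 16 − 12 = 4.

4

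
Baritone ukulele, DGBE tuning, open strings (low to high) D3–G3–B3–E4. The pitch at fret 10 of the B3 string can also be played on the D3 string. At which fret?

B3 at fret 10 is B3 + 10 semitones = A4.
The open D3 string is 9 semitones below the open B3, so the same pitch on the D3 string lies at fret 10 + 9 = 19.

19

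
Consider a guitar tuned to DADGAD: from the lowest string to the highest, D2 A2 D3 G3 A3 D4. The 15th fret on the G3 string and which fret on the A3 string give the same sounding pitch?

13

Fret 15 on G3 is MIDI 55 + 15 = 70 (A♯4). On the A3 string (open MIDI 57), that pitch is 70 − 57 = fret 13.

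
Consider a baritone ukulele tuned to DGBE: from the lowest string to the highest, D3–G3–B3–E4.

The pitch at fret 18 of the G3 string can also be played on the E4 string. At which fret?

G3 at fret 18 is G3 + 18 semitones = C#5.
The open E4 string is 9 semitones above the open G3, so the same pitch on the E4 string lies at fret 18 − 9 = 9.

9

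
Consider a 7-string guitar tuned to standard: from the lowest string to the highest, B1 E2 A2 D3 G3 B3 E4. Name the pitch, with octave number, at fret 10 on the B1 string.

The open B1 string plus 10 semitones: B–C–C#–D–…–G–G#–A.
The walk passes from B into C once, so the octave number goes from 1 to 2.

A2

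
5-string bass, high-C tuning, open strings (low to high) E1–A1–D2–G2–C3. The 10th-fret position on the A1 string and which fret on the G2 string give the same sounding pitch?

0

A1 at fret 10 is A1 + 10 semitones = G2.
The open G2 string is 10 semitones above the open A1, so the same pitch on the G2 string lies at fret 10 − 10 = 0.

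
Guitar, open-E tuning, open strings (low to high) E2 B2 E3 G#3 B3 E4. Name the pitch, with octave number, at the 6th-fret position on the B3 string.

F4

B3 is MIDI 59. Adding 6 gives 65, which is F4.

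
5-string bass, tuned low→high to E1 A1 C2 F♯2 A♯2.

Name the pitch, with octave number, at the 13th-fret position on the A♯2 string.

The open A♯2 string plus 13 semitones: A#–B–C–C#–…–A–A#–B.
The walk passes from B into C once, so the octave number goes from 2 to 3.

B3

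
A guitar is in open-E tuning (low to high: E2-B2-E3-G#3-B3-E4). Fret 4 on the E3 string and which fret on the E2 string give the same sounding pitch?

E3 at fret 4 is E3 + 4 semitones = G#3.
The open E2 string is 12 semitones below the open E3, so the same pitch on the E2 string lies at fret 4 + 12 = 16.

16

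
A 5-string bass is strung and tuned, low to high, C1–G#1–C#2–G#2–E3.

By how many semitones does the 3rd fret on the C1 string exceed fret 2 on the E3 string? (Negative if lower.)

C1 at fret 3 → D#1 (MIDI 27); E3 at fret 2 → F#3 (MIDI 54).
27 − 54 = -27, so the two pitches are 27 semitones apart.

-27 semitones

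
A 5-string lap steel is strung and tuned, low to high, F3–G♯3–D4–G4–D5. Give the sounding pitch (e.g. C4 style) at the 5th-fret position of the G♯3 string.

C♯4

The open G♯3 string plus 5 semitones: G#–A–A#–B–C–C#.
The walk passes from B into C once, so the octave number goes from 3 to 4.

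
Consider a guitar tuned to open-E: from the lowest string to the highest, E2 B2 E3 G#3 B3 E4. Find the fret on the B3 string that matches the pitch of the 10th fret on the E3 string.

E3 at fret 10 is E3 + 10 semitones = D4.
The open B3 string is 7 semitones above the open E3, so the same pitch on the B3 string lies at fret 10 − 7 = 3.

3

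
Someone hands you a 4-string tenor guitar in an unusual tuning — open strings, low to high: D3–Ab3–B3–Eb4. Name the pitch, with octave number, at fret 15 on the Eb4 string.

The open Eb4 string plus 15 semitones: Eb–E–F–Gb–…–E–F–Gb.
The walk passes from B into C once, so the octave number goes from 4 to 5.

Gb5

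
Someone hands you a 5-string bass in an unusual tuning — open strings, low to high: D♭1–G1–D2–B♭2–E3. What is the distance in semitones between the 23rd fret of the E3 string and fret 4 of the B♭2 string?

E3 at fret 23 → E♭5 (MIDI 75); B♭2 at fret 4 → D3 (MIDI 50).
75 − 50 = 25, so the two pitches are 25 semitones apart, with E♭5 the higher.

25 semitones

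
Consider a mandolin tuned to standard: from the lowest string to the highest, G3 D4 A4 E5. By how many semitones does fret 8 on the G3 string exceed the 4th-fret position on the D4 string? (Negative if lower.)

G3 at fret 8 → D#4 (MIDI 63); D4 at fret 4 → F#4 (MIDI 66).
63 − 66 = -3, so the two pitches are 3 semitones apart.

-3 semitones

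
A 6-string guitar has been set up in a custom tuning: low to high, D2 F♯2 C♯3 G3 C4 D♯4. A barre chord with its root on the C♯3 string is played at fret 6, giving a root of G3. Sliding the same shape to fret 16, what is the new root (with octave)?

Moving from fret 6 to fret 16 shifts the root by 10 semitones.
G3 up 10 semitones is F4.

F4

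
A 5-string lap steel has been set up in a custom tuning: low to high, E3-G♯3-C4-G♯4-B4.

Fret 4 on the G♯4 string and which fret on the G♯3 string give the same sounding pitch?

G♯4 at fret 4 is G♯4 + 4 semitones = C5.
The open G♯3 string is 12 semitones below the open G♯4, so the same pitch on the G♯3 string lies at fret 4 + 12 = 16.

16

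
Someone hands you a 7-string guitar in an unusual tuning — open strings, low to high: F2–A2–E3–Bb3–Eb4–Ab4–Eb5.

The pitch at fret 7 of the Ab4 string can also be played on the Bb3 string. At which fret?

Ab4 at fret 7 is Ab4 + 7 semitones = Eb5.
The open Bb3 string is 10 semitones below the open Ab4, so the same pitch on the Bb3 string lies at fret 7 + 10 = 17.

17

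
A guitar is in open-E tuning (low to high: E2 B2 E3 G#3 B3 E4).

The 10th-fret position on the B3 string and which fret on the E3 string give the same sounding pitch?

B3 at fret 10 is B3 + 10 semitones = A4.
The open E3 string is 7 semitones below the open B3, so the same pitch on the E3 string lies at fret 10 + 7 = 17.

17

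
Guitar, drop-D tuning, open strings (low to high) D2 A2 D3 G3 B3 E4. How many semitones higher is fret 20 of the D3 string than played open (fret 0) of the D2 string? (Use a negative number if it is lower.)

D3 at fret 20 → A#4 (MIDI 70); D2 at fret 0 → D2 (MIDI 38).
70 − 38 = 32, so the two pitches are 32 semitones apart.

32 semitones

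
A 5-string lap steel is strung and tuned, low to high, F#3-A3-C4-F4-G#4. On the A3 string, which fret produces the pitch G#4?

11

G#4 is 11 semitones above the open A3 (A–A#–B–C–…–F#–G–G#), so it sits at fret 11.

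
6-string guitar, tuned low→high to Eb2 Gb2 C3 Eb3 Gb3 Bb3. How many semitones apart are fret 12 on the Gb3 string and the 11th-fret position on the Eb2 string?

Gb3 at fret 12 → Gb4 (MIDI 66); Eb2 at fret 11 → D3 (MIDI 50).
66 − 50 = 16, so the two pitches are 16 semitones apart, with Gb4 the higher.

16 semitones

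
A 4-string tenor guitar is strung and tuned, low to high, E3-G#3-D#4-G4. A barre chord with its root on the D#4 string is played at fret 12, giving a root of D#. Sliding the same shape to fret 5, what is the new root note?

Moving from fret 12 to fret 5 shifts the root by -7 semitones.
D# down 7 semitones is G#.

G#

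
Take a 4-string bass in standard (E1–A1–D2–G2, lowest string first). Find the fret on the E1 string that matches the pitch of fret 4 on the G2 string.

Fret 4 on G2 is MIDI 43 + 4 = 47 (B2). On the E1 string (open MIDI 28), that pitch is 47 − 28 = fret 19.

19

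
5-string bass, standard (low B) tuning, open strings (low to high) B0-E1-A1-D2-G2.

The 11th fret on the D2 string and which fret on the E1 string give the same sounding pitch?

D2 at fret 11 is D2 + 11 semitones = C#3.
The open E1 string is 10 semitones below the open D2, so the same pitch on the E1 string lies at fret 11 + 10 = 21.

21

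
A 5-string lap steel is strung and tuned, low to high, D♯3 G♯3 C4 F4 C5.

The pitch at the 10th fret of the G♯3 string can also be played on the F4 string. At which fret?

1

Fret 10 on G♯3 is MIDI 56 + 10 = 66 (F♯4). On the F4 string (open MIDI 65), that pitch is 66 − 65 = fret 1.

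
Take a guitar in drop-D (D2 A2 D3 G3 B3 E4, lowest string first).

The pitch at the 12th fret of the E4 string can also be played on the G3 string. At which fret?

21

E4 at fret 12 is E4 + 12 semitones = E5.
The open G3 string is 9 semitones below the open E4, so the same pitch on the G3 string lies at fret 12 + 9 = 21.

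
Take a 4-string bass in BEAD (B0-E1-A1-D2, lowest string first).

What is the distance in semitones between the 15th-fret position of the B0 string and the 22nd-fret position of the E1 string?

B0 at fret 15 → D2 (MIDI 38); E1 at fret 22 → D3 (MIDI 50).
38 − 50 = -12, so the two pitches are 12 semitones apart, with D3 the higher.

12 semitones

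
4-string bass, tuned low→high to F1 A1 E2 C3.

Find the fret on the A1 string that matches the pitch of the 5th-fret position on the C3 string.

20

C3 at fret 5 is C3 + 5 semitones = F3.
The open A1 string is 15 semitones below the open C3, so the same pitch on the A1 string lies at fret 5 + 15 = 20.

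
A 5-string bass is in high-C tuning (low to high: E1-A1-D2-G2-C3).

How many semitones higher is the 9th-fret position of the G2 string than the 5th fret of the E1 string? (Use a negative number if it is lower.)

G2 at fret 9 → E3 (MIDI 52); E1 at fret 5 → A1 (MIDI 33).
52 − 33 = 19, so the two pitches are 19 semitones apart.

19 semitones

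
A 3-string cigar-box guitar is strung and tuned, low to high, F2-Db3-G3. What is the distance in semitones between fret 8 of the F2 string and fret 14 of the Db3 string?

14 semitones

F2 at fret 8 → Db3 (MIDI 49); Db3 at fret 14 → Eb4 (MIDI 63).
49 − 63 = -14, so the two pitches are 14 semitones apart, with Eb4 the higher.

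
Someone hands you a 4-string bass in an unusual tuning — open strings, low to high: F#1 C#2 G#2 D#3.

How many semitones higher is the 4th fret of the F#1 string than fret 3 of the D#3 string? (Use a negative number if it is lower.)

-20 semitones

F#1 at fret 4 → A#1 (MIDI 34); D#3 at fret 3 → F#3 (MIDI 54).
34 − 54 = -20, so the two pitches are 20 semitones apart.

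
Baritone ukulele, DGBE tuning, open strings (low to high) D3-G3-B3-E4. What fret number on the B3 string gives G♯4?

G♯4 is 9 semitones above the open B3 (B–C–C#–D–D#–E–F–F#–G–G#), so it sits at fret 9.

9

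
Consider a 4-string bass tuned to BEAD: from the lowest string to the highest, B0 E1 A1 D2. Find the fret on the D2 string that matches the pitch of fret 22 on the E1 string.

E1 at fret 22 is E1 + 22 semitones = D3.
The open D2 string is 10 semitones above the open E1, so the same pitch on the D2 string lies at fret 22 − 10 = 12.

12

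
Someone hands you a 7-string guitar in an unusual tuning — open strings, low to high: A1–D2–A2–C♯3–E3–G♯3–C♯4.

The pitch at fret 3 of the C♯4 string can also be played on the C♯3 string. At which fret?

Fret 3 on C♯4 is MIDI 61 + 3 = 64 (E4). On the C♯3 string (open MIDI 49), that pitch is 64 − 49 = fret 15.

15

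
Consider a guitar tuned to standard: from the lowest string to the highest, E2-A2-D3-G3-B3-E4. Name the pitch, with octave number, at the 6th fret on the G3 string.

Each fret is one semitone, so G3 + 6 = C#4.

C#4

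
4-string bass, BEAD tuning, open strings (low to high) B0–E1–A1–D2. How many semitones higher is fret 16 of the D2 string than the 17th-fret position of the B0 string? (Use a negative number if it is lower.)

D2 at fret 16 → F#3 (MIDI 54); B0 at fret 17 → E2 (MIDI 40).
54 − 40 = 14, so the two pitches are 14 semitones apart.

14 semitones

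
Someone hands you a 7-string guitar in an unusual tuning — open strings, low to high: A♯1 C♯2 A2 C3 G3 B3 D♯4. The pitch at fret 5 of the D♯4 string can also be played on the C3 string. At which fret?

20

D♯4 at fret 5 is D♯4 + 5 semitones = G♯4.
The open C3 string is 15 semitones below the open D♯4, so the same pitch on the C3 string lies at fret 5 + 15 = 20.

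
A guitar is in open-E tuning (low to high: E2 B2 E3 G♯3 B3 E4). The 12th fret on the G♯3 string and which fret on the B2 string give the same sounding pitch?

G♯3 at fret 12 is G♯3 + 12 semitones = G♯4.
The open B2 string is 9 semitones below the open G♯3, so the same pitch on the B2 string lies at fret 12 + 9 = 21.

21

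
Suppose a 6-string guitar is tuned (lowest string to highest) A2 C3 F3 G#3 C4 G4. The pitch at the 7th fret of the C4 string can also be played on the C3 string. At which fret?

19

C4 at fret 7 is C4 + 7 semitones = G4.
The open C3 string is 12 semitones below the open C4, so the same pitch on the C3 string lies at fret 7 + 12 = 19.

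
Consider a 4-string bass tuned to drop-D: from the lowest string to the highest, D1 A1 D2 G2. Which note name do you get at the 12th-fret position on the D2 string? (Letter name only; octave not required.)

D

Each fret is one semitone, so D2 + 12 = D.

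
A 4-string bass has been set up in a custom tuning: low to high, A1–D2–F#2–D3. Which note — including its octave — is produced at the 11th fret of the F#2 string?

F3

Each fret is one semitone, so F#2 + 11 = F3.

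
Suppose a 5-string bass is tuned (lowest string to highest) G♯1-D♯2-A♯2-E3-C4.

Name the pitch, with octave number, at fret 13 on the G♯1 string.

The open G♯1 string plus 13 semitones: G#–A–A#–B–…–G–G#–A.
The walk passes from B into C once, so the octave number goes from 1 to 2.

A2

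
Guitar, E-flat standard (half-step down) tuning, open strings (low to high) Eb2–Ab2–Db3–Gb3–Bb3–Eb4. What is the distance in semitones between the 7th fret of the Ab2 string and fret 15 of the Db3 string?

Ab2 at fret 7 → Eb3 (MIDI 51); Db3 at fret 15 → E4 (MIDI 64).
51 − 64 = -13, so the two pitches are 13 semitones apart, with E4 the higher.

13 semitones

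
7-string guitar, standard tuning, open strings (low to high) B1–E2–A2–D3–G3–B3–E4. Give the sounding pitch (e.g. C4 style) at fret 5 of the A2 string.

D3

Each fret is one semitone, so A2 + 5 = D3.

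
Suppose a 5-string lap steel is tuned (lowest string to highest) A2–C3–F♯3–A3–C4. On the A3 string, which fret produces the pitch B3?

B3 is 2 semitones above the open A3 (A–A#–B), so it sits at fret 2.

2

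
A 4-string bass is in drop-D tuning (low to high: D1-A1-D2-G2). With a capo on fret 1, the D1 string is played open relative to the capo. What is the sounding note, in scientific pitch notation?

D#1

The capo raises the open D1 by 1 semitone to D#1; fretting 0 more gives D1 + 1 + 0 = D1 + 1 semitone = D#1.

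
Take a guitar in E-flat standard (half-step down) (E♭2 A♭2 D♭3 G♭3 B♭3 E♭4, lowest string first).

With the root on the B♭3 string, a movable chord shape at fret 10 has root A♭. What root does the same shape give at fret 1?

B

Moving from fret 10 to fret 1 shifts the root by -9 semitones.
A♭ down 9 semitones is B.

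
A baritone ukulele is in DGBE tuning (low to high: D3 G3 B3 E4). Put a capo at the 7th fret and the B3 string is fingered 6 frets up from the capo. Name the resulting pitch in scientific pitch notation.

C5

The capo raises the open B3 by 7 semitones to F♯4; fretting 6 more gives B3 + 7 + 6 = B3 + 13 semitones = C5.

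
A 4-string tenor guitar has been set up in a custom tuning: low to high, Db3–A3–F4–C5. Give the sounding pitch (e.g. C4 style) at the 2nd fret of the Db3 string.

Db3 is MIDI 49. Adding 2 gives 51, which is Eb3.
(Equivalently spelled D#3.)

Eb3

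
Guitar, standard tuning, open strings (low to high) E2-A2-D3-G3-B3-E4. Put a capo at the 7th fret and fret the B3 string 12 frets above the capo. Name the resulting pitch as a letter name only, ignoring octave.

F#

The capo raises the open B3 by 7 semitones to F#4; fretting 12 more gives B3 + 7 + 12 = B3 + 19 semitones, landing on F#.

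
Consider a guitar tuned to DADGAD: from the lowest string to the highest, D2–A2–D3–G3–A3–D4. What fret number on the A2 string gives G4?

G4 is 22 semitones above the open A2 (A–A#–B–C–…–F–F#–G), so it sits at fret 22.

22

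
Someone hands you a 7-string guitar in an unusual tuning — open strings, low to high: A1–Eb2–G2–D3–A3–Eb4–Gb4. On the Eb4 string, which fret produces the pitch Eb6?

Eb6 is 24 semitones above the open Eb4 (Eb–E–F–Gb–…–Db–D–Eb), so it sits at fret 24.

24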